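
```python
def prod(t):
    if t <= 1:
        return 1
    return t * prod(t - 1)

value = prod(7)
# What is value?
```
Call trace:
prod(t=7)
  prod(t=6)
    prod(t=5)
      prod(t=4)
        prod(t=3)
          prod(t=2)
            prod(t=1)
            -> return 1
          -> return 2
        -> return 6
      -> return 24
    -> return 120
  -> return 720
-> return 5040

Final answer: 5040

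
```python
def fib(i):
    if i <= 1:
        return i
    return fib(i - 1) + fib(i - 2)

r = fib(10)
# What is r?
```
Call trace (a repeated sub-call is expanded the first time; later identical calls just restate its return value):
fib(i=10)
  fib(i=9)
    fib(i=8)
      fib(i=7)
        fib(i=6)
          fib(i=5)
            fib(i=4)
              fib(i=3)
                fib(i=2)
                  fib(i=1)
                  -> return 1
                  fib(i=0)
                  -> return 0
                -> return 1
                fib(i=1)
                -> return 1
              -> return 2
              fib(i=2) -> return 1  (same call as traced above)
            -> return 3
            fib(i=3) -> return 2  (same call as traced above)
          -> return 5
          fib(i=4) -> return 3  (same call as traced above)
        -> return 8
        fib(i=5) -> return 5  (same call as traced above)
      -> return 13
      fib(i=6) -> return 8  (same call as traced above)
    -> return 21
    fib(i=7) -> return 13  (same call as traced above)
  -> return 34
  fib(i=8) -> return 21  (same call as traced above)
-> return 55

Final answer: 55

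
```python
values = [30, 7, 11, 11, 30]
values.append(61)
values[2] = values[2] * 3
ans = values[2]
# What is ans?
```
Trace:
  values=[30, 7, 11, 11, 30]
  values=[30, 7, 11, 11, 30, 61]
  values=[30, 7, 33, 11, 30, 61]
  values=[30, 7, 33, 11, 30, 61], ans=33

Final answer: 33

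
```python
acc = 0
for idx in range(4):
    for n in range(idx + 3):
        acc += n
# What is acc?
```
Trace:
  acc=0
  acc=0, idx=0, n=0
  acc=1, idx=0, n=1
  acc=3, idx=0, n=2
  acc=3, idx=1, n=0
  acc=4, idx=1, n=1
  acc=6, idx=1, n=2
  acc=9, idx=1, n=3
  acc=9, idx=2, n=0
  acc=10, idx=2, n=1
  acc=12, idx=2, n=2
  acc=15, idx=2, n=3
  acc=19, idx=2, n=4
  acc=19, idx=3, n=0
  acc=20, idx=3, n=1
  acc=22, idx=3, n=2
  acc=25, idx=3, n=3
  acc=29, idx=3, n=4
  acc=34, idx=3, n=5

Final answer: 34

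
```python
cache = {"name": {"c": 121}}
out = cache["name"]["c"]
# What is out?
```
Trace:
  cache={'name': {'c': 121}}
  cache={'name': {'c': 121}}, out=121

Final answer: 121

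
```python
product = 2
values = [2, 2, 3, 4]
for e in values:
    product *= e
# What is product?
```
Trace:
  product=2
  product=4, e=2
  product=8, e=2
  product=24, e=3
  product=96, e=4

Final answer: 96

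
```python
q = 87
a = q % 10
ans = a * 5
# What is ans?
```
Trace:
  q=87
  q=87, a=7
  q=87, a=7, ans=35

Final answer: 35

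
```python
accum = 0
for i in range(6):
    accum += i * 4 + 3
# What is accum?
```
Trace:
  accum=0
  accum=3, i=0
  accum=10, i=1
  accum=21, i=2
  accum=36, i=3
  accum=55, i=4
  accum=78, i=5

Final answer: 78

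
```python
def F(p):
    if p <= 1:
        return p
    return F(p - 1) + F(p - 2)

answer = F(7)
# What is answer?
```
Call trace (a repeated sub-call is expanded the first time; later identical calls just restate its return value):
F(p=7)
  F(p=6)
    F(p=5)
      F(p=4)
        F(p=3)
          F(p=2)
            F(p=1)
            -> return 1
            F(p=0)
            -> return 0
          -> return 1
          F(p=1)
          -> return 1
        -> return 2
        F(p=2) -> return 1  (same call as traced above)
      -> return 3
      F(p=3) -> return 2  (same call as traced above)
    -> return 5
    F(p=4) -> return 3  (same call as traced above)
  -> return 8
  F(p=5) -> return 5  (same call as traced above)
-> return 13

Final answer: 13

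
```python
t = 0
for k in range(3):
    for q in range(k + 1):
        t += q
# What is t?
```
Trace:
  t=0
  t=0, k=0, q=0
  t=0, k=1, q=0
  t=1, k=1, q=1
  t=1, k=2, q=0
  t=2, k=2, q=1
  t=4, k=2, q=2

Final answer: 4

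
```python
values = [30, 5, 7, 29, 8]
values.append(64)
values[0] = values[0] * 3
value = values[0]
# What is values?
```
Trace:
  values=[30, 5, 7, 29, 8]
  values=[30, 5, 7, 29, 8, 64]
  values=[90, 5, 7, 29, 8, 64]
  values=[90, 5, 7, 29, 8, 64], value=90

Final answer: [90, 5, 7, 29, 8, 64]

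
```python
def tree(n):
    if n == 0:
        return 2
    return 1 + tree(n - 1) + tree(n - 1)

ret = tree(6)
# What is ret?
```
Call trace (a repeated sub-call is expanded the first time; later identical calls just restate its return value):
tree(n=6)
  tree(n=5)
    tree(n=4)
      tree(n=3)
        tree(n=2)
          tree(n=1)
            tree(n=0)
            -> return 2
            tree(n=0)
            -> return 2
          -> return 5
          tree(n=1) -> return 5  (same call as traced above)
        -> return 11
        tree(n=2) -> return 11  (same call as traced above)
      -> return 23
      tree(n=3) -> return 23  (same call as traced above)
    -> return 47
    tree(n=4) -> return 47  (same call as traced above)
  -> return 95
  tree(n=5) -> return 95  (same call as traced above)
-> return 191

Final answer: 191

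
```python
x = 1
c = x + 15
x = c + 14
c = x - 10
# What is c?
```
Trace:
  x=1
  x=1, c=16
  x=30, c=16
  x=30, c=20

Final answer: 20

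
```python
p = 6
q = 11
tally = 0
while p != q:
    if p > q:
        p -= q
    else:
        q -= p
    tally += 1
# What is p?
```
Trace:
  p=6
  p=6, q=11
  p=6, q=11, tally=0
  p=6, q=5, tally=1
  p=1, q=5, tally=2
  p=1, q=4, tally=3
  p=1, q=3, tally=4
  p=1, q=2, tally=5
  p=1, q=1, tally=6

Final answer: 1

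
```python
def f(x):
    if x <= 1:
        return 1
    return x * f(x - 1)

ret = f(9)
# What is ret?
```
Call trace:
f(x=9)
  f(x=8)
    f(x=7)
      f(x=6)
        f(x=5)
          f(x=4)
            f(x=3)
              f(x=2)
                f(x=1)
                -> return 1
              -> return 2
            -> return 6
          -> return 24
        -> return 120
      -> return 720
    -> return 5040
  -> return 40320
-> return 362880

Final answer: 362880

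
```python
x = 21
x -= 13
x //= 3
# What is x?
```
Trace:
  x=21
  x=8
  x=2

Final answer: 2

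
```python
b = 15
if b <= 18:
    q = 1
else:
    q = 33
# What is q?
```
Trace:
  b=15
  b=15, q=1

Final answer: 1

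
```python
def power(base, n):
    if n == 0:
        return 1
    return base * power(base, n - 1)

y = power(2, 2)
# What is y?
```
Call trace:
power(base=2, n=2)
  power(base=2, n=1)
    power(base=2, n=0)
    -> return 1
  -> return 2
-> return 4

Final answer: 4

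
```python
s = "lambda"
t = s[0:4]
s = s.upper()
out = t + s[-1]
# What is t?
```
Trace:
  s='lambda'
  s='lambda', t='lamb'
  s='LAMBDA', t='lamb'
  s='LAMBDA', t='lamb', out='lambA'

Final answer: 'lamb'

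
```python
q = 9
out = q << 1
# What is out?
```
Trace:
  q=9
  q=9, out=18

Final answer: 18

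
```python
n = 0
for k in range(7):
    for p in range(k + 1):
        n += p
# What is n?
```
Trace:
  n=0
  n=0, k=0, p=0
  n=0, k=1, p=0
  n=1, k=1, p=1
  n=1, k=2, p=0
  n=2, k=2, p=1
  n=4, k=2, p=2
  n=4, k=3, p=0
  n=5, k=3, p=1
  n=7, k=3, p=2
  n=10, k=3, p=3
  n=10, k=4, p=0
  n=11, k=4, p=1
  n=13, k=4, p=2
  n=16, k=4, p=3
  n=20, k=4, p=4
  n=20, k=5, p=0
  n=21, k=5, p=1
  n=23, k=5, p=2
  n=26, k=5, p=3
  n=30, k=5, p=4
  n=35, k=5, p=5
  n=35, k=6, p=0
  n=36, k=6, p=1
  n=38, k=6, p=2
  n=41, k=6, p=3
  n=45, k=6, p=4
  n=50, k=6, p=5
  n=56, k=6, p=6

Final answer: 56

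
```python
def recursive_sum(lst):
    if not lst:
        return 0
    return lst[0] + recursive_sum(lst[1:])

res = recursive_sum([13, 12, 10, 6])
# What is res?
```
Call trace:
recursive_sum(lst=[13, 12, 10, 6])
  recursive_sum(lst=[12, 10, 6])
    recursive_sum(lst=[10, 6])
      recursive_sum(lst=[6])
        recursive_sum(lst=[])
        -> return 0
      -> return 6
    -> return 16
  -> return 28
-> return 41

Final answer: 41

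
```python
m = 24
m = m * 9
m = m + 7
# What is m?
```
Trace:
  m=24
  m=216
  m=223

Final answer: 223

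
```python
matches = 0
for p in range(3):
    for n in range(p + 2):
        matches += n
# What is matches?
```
Trace:
  matches=0
  matches=0, p=0, n=0
  matches=1, p=0, n=1
  matches=1, p=1, n=0
  matches=2, p=1, n=1
  matches=4, p=1, n=2
  matches=4, p=2, n=0
  matches=5, p=2, n=1
  matches=7, p=2, n=2
  matches=10, p=2, n=3

Final answer: 10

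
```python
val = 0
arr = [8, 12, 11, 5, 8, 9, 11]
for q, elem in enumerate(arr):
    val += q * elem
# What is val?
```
Trace:
  val=0
  val=0, q=0, elem=8
  val=12, q=1, elem=12
  val=34, q=2, elem=11
  val=49, q=3, elem=5
  val=81, q=4, elem=8
  val=126, q=5, elem=9
  val=192, q=6, elem=11

Final answer: 192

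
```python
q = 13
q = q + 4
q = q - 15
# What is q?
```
Trace:
  q=13
  q=17
  q=2

Final answer: 2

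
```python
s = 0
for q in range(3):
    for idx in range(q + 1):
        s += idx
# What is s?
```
Trace:
  s=0
  s=0, q=0, idx=0
  s=0, q=1, idx=0
  s=1, q=1, idx=1
  s=1, q=2, idx=0
  s=2, q=2, idx=1
  s=4, q=2, idx=2

Final answer: 4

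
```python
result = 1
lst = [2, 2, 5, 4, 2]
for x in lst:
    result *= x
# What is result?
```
Trace:
  result=1
  result=2, x=2
  result=4, x=2
  result=20, x=5
  result=80, x=4
  result=160, x=2

Final answer: 160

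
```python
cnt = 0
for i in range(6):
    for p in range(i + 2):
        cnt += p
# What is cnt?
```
Trace:
  cnt=0
  cnt=0, i=0, p=0
  cnt=1, i=0, p=1
  cnt=1, i=1, p=0
  cnt=2, i=1, p=1
  cnt=4, i=1, p=2
  cnt=4, i=2, p=0
  cnt=5, i=2, p=1
  cnt=7, i=2, p=2
  cnt=10, i=2, p=3
  cnt=10, i=3, p=0
  cnt=11, i=3, p=1
  cnt=13, i=3, p=2
  cnt=16, i=3, p=3
  cnt=20, i=3, p=4
  cnt=20, i=4, p=0
  cnt=21, i=4, p=1
  cnt=23, i=4, p=2
  cnt=26, i=4, p=3
  cnt=30, i=4, p=4
  cnt=35, i=4, p=5
  cnt=35, i=5, p=0
  cnt=36, i=5, p=1
  cnt=38, i=5, p=2
  cnt=41, i=5, p=3
  cnt=45, i=5, p=4
  cnt=50, i=5, p=5
  cnt=56, i=5, p=6

Final answer: 56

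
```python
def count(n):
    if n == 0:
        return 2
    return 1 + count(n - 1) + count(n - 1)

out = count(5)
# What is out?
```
Call trace (a repeated sub-call is expanded the first time; later identical calls just restate its return value):
count(n=5)
  count(n=4)
    count(n=3)
      count(n=2)
        count(n=1)
          count(n=0)
          -> return 2
          count(n=0)
          -> return 2
        -> return 5
        count(n=1) -> return 5  (same call as traced above)
      -> return 11
      count(n=2) -> return 11  (same call as traced above)
    -> return 23
    count(n=3) -> return 23  (same call as traced above)
  -> return 47
  count(n=4) -> return 47  (same call as traced above)
-> return 95

Final answer: 95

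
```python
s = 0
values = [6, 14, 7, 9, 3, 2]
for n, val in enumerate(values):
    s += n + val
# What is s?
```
Trace:
  s=0
  s=6, n=0, val=6
  s=21, n=1, val=14
  s=30, n=2, val=7
  s=42, n=3, val=9
  s=49, n=4, val=3
  s=56, n=5, val=2

Final answer: 56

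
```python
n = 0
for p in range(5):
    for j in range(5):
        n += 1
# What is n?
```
Trace:
  n=0
  n=1, p=0, j=0
  n=2, p=0, j=1
  n=3, p=0, j=2
  n=4, p=0, j=3
  n=5, p=0, j=4
  n=6, p=1, j=0
  n=7, p=1, j=1
  n=8, p=1, j=2
  n=9, p=1, j=3
  n=10, p=1, j=4
  n=11, p=2, j=0
  n=12, p=2, j=1
  n=13, p=2, j=2
  n=14, p=2, j=3
  n=15, p=2, j=4
  n=16, p=3, j=0
  n=17, p=3, j=1
  n=18, p=3, j=2
  n=19, p=3, j=3
  n=20, p=3, j=4
  n=21, p=4, j=0
  n=22, p=4, j=1
  n=23, p=4, j=2
  n=24, p=4, j=3
  n=25, p=4, j=4

Final answer: 25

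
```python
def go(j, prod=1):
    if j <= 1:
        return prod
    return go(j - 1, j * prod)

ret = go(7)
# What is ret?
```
Call trace:
go(j=7, prod=1)
  go(j=6, prod=7)
    go(j=5, prod=42)
      go(j=4, prod=210)
        go(j=3, prod=840)
          go(j=2, prod=2520)
            go(j=1, prod=5040)
            -> return 5040
          -> return 5040
        -> return 5040
      -> return 5040
    -> return 5040
  -> return 5040
-> return 5040

Final answer: 5040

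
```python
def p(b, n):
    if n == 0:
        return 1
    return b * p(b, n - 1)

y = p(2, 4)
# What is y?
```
Call trace:
p(b=2, n=4)
  p(b=2, n=3)
    p(b=2, n=2)
      p(b=2, n=1)
        p(b=2, n=0)
        -> return 1
      -> return 2
    -> return 4
  -> return 8
-> return 16

Final answer: 16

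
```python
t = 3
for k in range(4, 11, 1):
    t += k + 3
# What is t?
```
Trace:
  t=3
  t=10, k=4
  t=18, k=5
  t=27, k=6
  t=37, k=7
  t=48, k=8
  t=60, k=9
  t=73, k=10

Final answer: 73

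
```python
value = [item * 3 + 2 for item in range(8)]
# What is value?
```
Trace:
  item=0
  item=1
  item=2
  item=3
  item=4
  item=5
  item=6
  item=7
  value=[2, 5, 8, 11, 14, 17, 20, 23]

Final answer: [2, 5, 8, 11, 14, 17, 20, 23]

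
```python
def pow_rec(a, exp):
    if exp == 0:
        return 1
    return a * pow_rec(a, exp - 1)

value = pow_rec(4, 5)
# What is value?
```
Call trace:
pow_rec(a=4, exp=5)
  pow_rec(a=4, exp=4)
    pow_rec(a=4, exp=3)
      pow_rec(a=4, exp=2)
        pow_rec(a=4, exp=1)
          pow_rec(a=4, exp=0)
          -> return 1
        -> return 4
      -> return 16
    -> return 64
  -> return 256
-> return 1024

Final answer: 1024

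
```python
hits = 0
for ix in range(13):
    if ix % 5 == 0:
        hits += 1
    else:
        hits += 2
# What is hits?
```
Trace:
  hits=0
  hits=1, ix=0
  hits=3, ix=1
  hits=5, ix=2
  hits=7, ix=3
  hits=9, ix=4
  hits=10, ix=5
  hits=12, ix=6
  hits=14, ix=7
  hits=16, ix=8
  hits=18, ix=9
  hits=19, ix=10
  hits=21, ix=11
  hits=23, ix=12

Final answer: 23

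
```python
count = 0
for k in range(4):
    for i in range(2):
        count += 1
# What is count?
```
Trace:
  count=0
  count=1, k=0, i=0
  count=2, k=0, i=1
  count=3, k=1, i=0
  count=4, k=1, i=1
  count=5, k=2, i=0
  count=6, k=2, i=1
  count=7, k=3, i=0
  count=8, k=3, i=1

Final answer: 8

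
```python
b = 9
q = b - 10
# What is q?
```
Trace:
  b=9
  b=9, q=-1

Final answer: -1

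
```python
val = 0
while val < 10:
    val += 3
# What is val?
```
Trace:
  val=0
  val=3
  val=6
  val=9
  val=12

Final answer: 12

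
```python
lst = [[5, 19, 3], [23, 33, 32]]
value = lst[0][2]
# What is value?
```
Trace:
  lst=[[5, 19, 3], [23, 33, 32]]
  lst=[[5, 19, 3], [23, 33, 32]], value=3

Final answer: 3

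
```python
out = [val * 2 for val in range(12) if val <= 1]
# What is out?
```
Trace:
  val=0
  val=1
  val=2
  val=3
  val=4
  val=5
  val=6
  val=7
  val=8
  val=9
  val=10
  val=11
  out=[0, 2]

Final answer: [0, 2]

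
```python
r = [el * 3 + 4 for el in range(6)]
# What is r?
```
Trace:
  el=0
  el=1
  el=2
  el=3
  el=4
  el=5
  r=[4, 7, 10, 13, 16, 19]

Final answer: [4, 7, 10, 13, 16, 19]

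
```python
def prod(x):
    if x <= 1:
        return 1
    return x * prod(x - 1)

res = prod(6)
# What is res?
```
Call trace:
prod(x=6)
  prod(x=5)
    prod(x=4)
      prod(x=3)
        prod(x=2)
          prod(x=1)
          -> return 1
        -> return 2
      -> return 6
    -> return 24
  -> return 120
-> return 720

Final answer: 720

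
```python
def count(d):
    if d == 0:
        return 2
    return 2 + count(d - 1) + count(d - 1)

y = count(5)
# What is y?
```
Call trace (a repeated sub-call is expanded the first time; later identical calls just restate its return value):
count(d=5)
  count(d=4)
    count(d=3)
      count(d=2)
        count(d=1)
          count(d=0)
          -> return 2
          count(d=0)
          -> return 2
        -> return 6
        count(d=1) -> return 6  (same call as traced above)
      -> return 14
      count(d=2) -> return 14  (same call as traced above)
    -> return 30
    count(d=3) -> return 30  (same call as traced above)
  -> return 62
  count(d=4) -> return 62  (same call as traced above)
-> return 126

Final answer: 126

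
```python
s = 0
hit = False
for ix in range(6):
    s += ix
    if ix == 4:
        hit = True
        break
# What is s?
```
Trace:
  s=0
  s=0, hit=False
  s=0, hit=False, ix=0
  s=1, hit=False, ix=1
  s=3, hit=False, ix=2
  s=6, hit=False, ix=3
  s=10, hit=True, ix=4

Final answer: 10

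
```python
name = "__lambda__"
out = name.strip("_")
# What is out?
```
Trace:
  name='__lambda__'
  name='__lambda__', out='lambda'

Final answer: 'lambda'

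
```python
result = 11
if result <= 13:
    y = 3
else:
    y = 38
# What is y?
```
Trace:
  result=11
  result=11, y=3

Final answer: 3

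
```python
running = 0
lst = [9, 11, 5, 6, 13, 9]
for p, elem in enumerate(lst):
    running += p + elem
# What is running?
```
Trace:
  running=0
  running=9, p=0, elem=9
  running=21, p=1, elem=11
  running=28, p=2, elem=5
  running=37, p=3, elem=6
  running=54, p=4, elem=13
  running=68, p=5, elem=9

Final answer: 68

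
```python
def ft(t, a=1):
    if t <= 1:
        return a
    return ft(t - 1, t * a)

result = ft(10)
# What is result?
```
Call trace:
ft(t=10, a=1)
  ft(t=9, a=10)
    ft(t=8, a=90)
      ft(t=7, a=720)
        ft(t=6, a=5040)
          ft(t=5, a=30240)
            ft(t=4, a=151200)
              ft(t=3, a=604800)
                ft(t=2, a=1814400)
                  ft(t=1, a=3628800)
                  -> return 3628800
                -> return 3628800
              -> return 3628800
            -> return 3628800
          -> return 3628800
        -> return 3628800
      -> return 3628800
    -> return 3628800
  -> return 3628800
-> return 3628800

Final answer: 3628800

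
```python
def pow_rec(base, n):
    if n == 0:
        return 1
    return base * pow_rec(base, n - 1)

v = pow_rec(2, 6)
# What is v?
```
Call trace:
pow_rec(base=2, n=6)
  pow_rec(base=2, n=5)
    pow_rec(base=2, n=4)
      pow_rec(base=2, n=3)
        pow_rec(base=2, n=2)
          pow_rec(base=2, n=1)
            pow_rec(base=2, n=0)
            -> return 1
          -> return 2
        -> return 4
      -> return 8
    -> return 16
  -> return 32
-> return 64

Final answer: 64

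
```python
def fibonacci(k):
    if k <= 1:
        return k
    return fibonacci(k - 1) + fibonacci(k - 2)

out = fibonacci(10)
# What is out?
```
Call trace (a repeated sub-call is expanded the first time; later identical calls just restate its return value):
fibonacci(k=10)
  fibonacci(k=9)
    fibonacci(k=8)
      fibonacci(k=7)
        fibonacci(k=6)
          fibonacci(k=5)
            fibonacci(k=4)
              fibonacci(k=3)
                fibonacci(k=2)
                  fibonacci(k=1)
                  -> return 1
                  fibonacci(k=0)
                  -> return 0
                -> return 1
                fibonacci(k=1)
                -> return 1
              -> return 2
              fibonacci(k=2) -> return 1  (same call as traced above)
            -> return 3
            fibonacci(k=3) -> return 2  (same call as traced above)
          -> return 5
          fibonacci(k=4) -> return 3  (same call as traced above)
        -> return 8
        fibonacci(k=5) -> return 5  (same call as traced above)
      -> return 13
      fibonacci(k=6) -> return 8  (same call as traced above)
    -> return 21
    fibonacci(k=7) -> return 13  (same call as traced above)
  -> return 34
  fibonacci(k=8) -> return 21  (same call as traced above)
-> return 55

Final answer: 55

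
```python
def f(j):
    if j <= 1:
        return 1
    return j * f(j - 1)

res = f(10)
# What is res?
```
Call trace:
f(j=10)
  f(j=9)
    f(j=8)
      f(j=7)
        f(j=6)
          f(j=5)
            f(j=4)
              f(j=3)
                f(j=2)
                  f(j=1)
                  -> return 1
                -> return 2
              -> return 6
            -> return 24
          -> return 120
        -> return 720
      -> return 5040
    -> return 40320
  -> return 362880
-> return 3628800

Final answer: 3628800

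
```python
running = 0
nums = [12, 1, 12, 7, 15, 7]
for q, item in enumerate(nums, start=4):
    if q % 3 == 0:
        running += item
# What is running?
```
Trace:
  running=0
  running=0, q=4, item=12
  running=0, q=5, item=1
  running=12, q=6, item=12
  running=12, q=7, item=7
  running=12, q=8, item=15
  running=19, q=9, item=7

Final answer: 19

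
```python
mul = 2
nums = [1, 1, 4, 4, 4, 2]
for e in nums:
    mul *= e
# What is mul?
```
Trace:
  mul=2
  mul=2, e=1
  mul=2, e=1
  mul=8, e=4
  mul=32, e=4
  mul=128, e=4
  mul=256, e=2

Final answer: 256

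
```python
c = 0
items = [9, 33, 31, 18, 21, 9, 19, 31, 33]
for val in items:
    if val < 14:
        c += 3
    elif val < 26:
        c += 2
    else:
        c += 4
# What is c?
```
Trace:
  c=0
  c=3, val=9
  c=7, val=33
  c=11, val=31
  c=13, val=18
  c=15, val=21
  c=18, val=9
  c=20, val=19
  c=24, val=31
  c=28, val=33

Final answer: 28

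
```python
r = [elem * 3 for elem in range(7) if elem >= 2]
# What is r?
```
Trace:
  elem=0
  elem=1
  elem=2
  elem=3
  elem=4
  elem=5
  elem=6
  r=[6, 9, 12, 15, 18]

Final answer: [6, 9, 12, 15, 18]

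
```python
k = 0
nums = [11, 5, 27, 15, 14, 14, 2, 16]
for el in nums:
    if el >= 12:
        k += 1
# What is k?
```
Trace:
  k=0
  k=0, el=11
  k=0, el=5
  k=1, el=27
  k=2, el=15
  k=3, el=14
  k=4, el=14
  k=4, el=2
  k=5, el=16

Final answer: 5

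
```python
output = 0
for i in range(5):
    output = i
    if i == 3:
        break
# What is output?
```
Trace:
  output=0
  output=0, i=0
  output=1, i=1
  output=2, i=2
  output=3, i=3

Final answer: 3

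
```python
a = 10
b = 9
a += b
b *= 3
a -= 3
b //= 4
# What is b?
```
Trace:
  a=10
  a=10, b=9
  a=19, b=9
  a=19, b=27
  a=16, b=27
  a=16, b=6

Final answer: 6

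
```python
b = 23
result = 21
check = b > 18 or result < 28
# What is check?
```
Trace:
  b=23
  b=23, result=21
  b=23, result=21, check=True

Final answer: True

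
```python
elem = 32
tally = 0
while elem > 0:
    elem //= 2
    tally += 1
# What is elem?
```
Trace:
  elem=32
  elem=32, tally=0
  elem=16, tally=1
  elem=8, tally=2
  elem=4, tally=3
  elem=2, tally=4
  elem=1, tally=5
  elem=0, tally=6

Final answer: 0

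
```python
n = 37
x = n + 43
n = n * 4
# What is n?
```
Trace:
  n=37
  n=37, x=80
  n=148, x=80

Final answer: 148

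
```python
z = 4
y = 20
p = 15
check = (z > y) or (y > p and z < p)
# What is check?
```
Trace:
  z=4
  z=4, y=20
  z=4, y=20, p=15
  z=4, y=20, p=15, check=True

Final answer: True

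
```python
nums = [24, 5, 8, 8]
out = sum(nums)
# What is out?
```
Trace:
  nums=[24, 5, 8, 8]
  nums=[24, 5, 8, 8], out=45

Final answer: 45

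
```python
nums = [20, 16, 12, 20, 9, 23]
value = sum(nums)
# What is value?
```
Trace:
  nums=[20, 16, 12, 20, 9, 23]
  nums=[20, 16, 12, 20, 9, 23], value=100

Final answer: 100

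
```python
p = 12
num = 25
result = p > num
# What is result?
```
Trace:
  p=12
  p=12, num=25
  p=12, num=25, result=False

Final answer: False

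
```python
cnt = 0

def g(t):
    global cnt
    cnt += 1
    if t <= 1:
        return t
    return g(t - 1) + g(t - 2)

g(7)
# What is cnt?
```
Call trace (a repeated sub-call is expanded the first time; later identical calls just restate its return value):
g(t=7)
  g(t=6)
    g(t=5)
      g(t=4)
        g(t=3)
          g(t=2)
            g(t=1)
            -> return 1
            g(t=0)
            -> return 0
          -> return 1
          g(t=1)
          -> return 1
        -> return 2
        g(t=2) -> return 1  (same call as traced above)
      -> return 3
      g(t=3) -> return 2  (same call as traced above)
    -> return 5
    g(t=4) -> return 3  (same call as traced above)
  -> return 8
  g(t=5) -> return 5  (same call as traced above)
-> return 13

cnt is incremented once per call, so count the calls in each subtree. Let C(t) = number of calls made by g(t).
C(0) = C(1) = 1 (base case, no recursion); C(t) = 1 + C(t - 1) + C(t - 2) otherwise.
C(2) = 1 + C(1) + C(0) = 1 + 1 + 1 = 3
C(3) = 1 + C(2) + C(1) = 1 + 3 + 1 = 5
C(4) = 1 + C(3) + C(2) = 1 + 5 + 3 = 9
C(5) = 1 + C(4) + C(3) = 1 + 9 + 5 = 15
C(6) = 1 + C(5) + C(4) = 1 + 15 + 9 = 25
C(7) = 1 + C(6) + C(5) = 1 + 25 + 15 = 41
cnt = C(7) = 41

Final answer: 41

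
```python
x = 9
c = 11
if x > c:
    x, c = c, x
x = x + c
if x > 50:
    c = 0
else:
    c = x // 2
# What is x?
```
Trace:
  x=9
  x=9, c=11
  x=9, c=11
  x=20, c=11
  x=20, c=10

Final answer: 20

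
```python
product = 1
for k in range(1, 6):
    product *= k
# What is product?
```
Trace:
  product=1
  product=1, k=1
  product=2, k=2
  product=6, k=3
  product=24, k=4
  product=120, k=5

Final answer: 120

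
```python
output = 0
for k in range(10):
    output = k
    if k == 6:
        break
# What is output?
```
Trace:
  output=0
  output=0, k=0
  output=1, k=1
  output=2, k=2
  output=3, k=3
  output=4, k=4
  output=5, k=5
  output=6, k=6

Final answer: 6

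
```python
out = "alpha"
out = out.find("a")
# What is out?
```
Trace:
  out='alpha'
  out=0

Final answer: 0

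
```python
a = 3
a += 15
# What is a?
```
Trace:
  a=3
  a=18

Final answer: 18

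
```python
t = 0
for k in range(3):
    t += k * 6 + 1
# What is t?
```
Trace:
  t=0
  t=1, k=0
  t=8, k=1
  t=21, k=2

Final answer: 21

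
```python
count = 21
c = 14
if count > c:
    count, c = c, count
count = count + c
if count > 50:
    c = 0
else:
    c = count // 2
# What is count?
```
Trace:
  count=21
  count=21, c=14
  count=14, c=21
  count=35, c=21
  count=35, c=17

Final answer: 35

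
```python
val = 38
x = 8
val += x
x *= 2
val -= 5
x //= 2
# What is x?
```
Trace:
  val=38
  val=38, x=8
  val=46, x=8
  val=46, x=16
  val=41, x=16
  val=41, x=8

Final answer: 8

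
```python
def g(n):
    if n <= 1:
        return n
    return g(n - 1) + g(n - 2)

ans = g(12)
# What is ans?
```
Call trace (a repeated sub-call is expanded the first time; later identical calls just restate its return value):
g(n=12)
  g(n=11)
    g(n=10)
      g(n=9)
        g(n=8)
          g(n=7)
            g(n=6)
              g(n=5)
                g(n=4)
                  g(n=3)
                    g(n=2)
                      g(n=1)
                      -> return 1
                      g(n=0)
                      -> return 0
                    -> return 1
                    g(n=1)
                    -> return 1
                  -> return 2
                  g(n=2) -> return 1  (same call as traced above)
                -> return 3
                g(n=3) -> return 2  (same call as traced above)
              -> return 5
              g(n=4) -> return 3  (same call as traced above)
            -> return 8
            g(n=5) -> return 5  (same call as traced above)
          -> return 13
          g(n=6) -> return 8  (same call as traced above)
        -> return 21
        g(n=7) -> return 13  (same call as traced above)
      -> return 34
      g(n=8) -> return 21  (same call as traced above)
    -> return 55
    g(n=9) -> return 34  (same call as traced above)
  -> return 89
  g(n=10) -> return 55  (same call as traced above)
-> return 144

Final answer: 144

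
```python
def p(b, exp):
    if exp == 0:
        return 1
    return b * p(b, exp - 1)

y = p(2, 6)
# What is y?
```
Call trace:
p(b=2, exp=6)
  p(b=2, exp=5)
    p(b=2, exp=4)
      p(b=2, exp=3)
        p(b=2, exp=2)
          p(b=2, exp=1)
            p(b=2, exp=0)
            -> return 1
          -> return 2
        -> return 4
      -> return 8
    -> return 16
  -> return 32
-> return 64

Final answer: 64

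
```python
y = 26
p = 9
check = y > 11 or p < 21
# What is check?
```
Trace:
  y=26
  y=26, p=9
  y=26, p=9, check=True

Final answer: True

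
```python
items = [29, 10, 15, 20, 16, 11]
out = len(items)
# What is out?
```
Trace:
  items=[29, 10, 15, 20, 16, 11]
  items=[29, 10, 15, 20, 16, 11], out=6

Final answer: 6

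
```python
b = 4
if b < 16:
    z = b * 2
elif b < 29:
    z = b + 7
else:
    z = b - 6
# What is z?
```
Trace:
  b=4
  b=4, z=8

Final answer: 8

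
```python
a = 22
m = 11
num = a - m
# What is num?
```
Trace:
  a=22
  a=22, m=11
  a=22, m=11, num=11

Final answer: 11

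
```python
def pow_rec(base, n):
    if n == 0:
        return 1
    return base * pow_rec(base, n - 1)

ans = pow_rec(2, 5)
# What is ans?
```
Call trace:
pow_rec(base=2, n=5)
  pow_rec(base=2, n=4)
    pow_rec(base=2, n=3)
      pow_rec(base=2, n=2)
        pow_rec(base=2, n=1)
          pow_rec(base=2, n=0)
          -> return 1
        -> return 2
      -> return 4
    -> return 8
  -> return 16
-> return 32

Final answer: 32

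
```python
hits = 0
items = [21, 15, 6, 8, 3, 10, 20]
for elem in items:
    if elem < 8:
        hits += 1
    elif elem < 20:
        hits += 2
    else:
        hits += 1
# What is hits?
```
Trace:
  hits=0
  hits=1, elem=21
  hits=3, elem=15
  hits=4, elem=6
  hits=6, elem=8
  hits=7, elem=3
  hits=9, elem=10
  hits=10, elem=20

Final answer: 10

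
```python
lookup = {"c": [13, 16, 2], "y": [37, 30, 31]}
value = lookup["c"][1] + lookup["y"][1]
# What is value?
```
Trace:
  lookup={'c': [13, 16, 2], 'y': [37, 30, 31]}
  lookup={'c': [13, 16, 2], 'y': [37, 30, 31]}, value=46

Final answer: 46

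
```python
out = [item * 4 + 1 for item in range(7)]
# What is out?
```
Trace:
  item=0
  item=1
  item=2
  item=3
  item=4
  item=5
  item=6
  out=[1, 5, 9, 13, 17, 21, 25]

Final answer: [1, 5, 9, 13, 17, 21, 25]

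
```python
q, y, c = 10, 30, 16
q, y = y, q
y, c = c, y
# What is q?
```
Trace:
  q=10, y=30, c=16
  q=30, y=10, c=16
  q=30, y=16, c=10

Final answer: 30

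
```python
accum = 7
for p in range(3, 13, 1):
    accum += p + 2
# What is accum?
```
Trace:
  accum=7
  accum=12, p=3
  accum=18, p=4
  accum=25, p=5
  accum=33, p=6
  accum=42, p=7
  accum=52, p=8
  accum=63, p=9
  accum=75, p=10
  accum=88, p=11
  accum=102, p=12

Final answer: 102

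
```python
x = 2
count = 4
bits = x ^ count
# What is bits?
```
Trace:
  x=2
  x=2, count=4
  x=2, count=4, bits=6

Final answer: 6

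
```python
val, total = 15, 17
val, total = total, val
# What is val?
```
Trace:
  val=15, total=17
  val=17, total=15

Final answer: 17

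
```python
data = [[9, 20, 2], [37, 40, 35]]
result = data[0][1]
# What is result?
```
Trace:
  data=[[9, 20, 2], [37, 40, 35]]
  data=[[9, 20, 2], [37, 40, 35]], result=20

Final answer: 20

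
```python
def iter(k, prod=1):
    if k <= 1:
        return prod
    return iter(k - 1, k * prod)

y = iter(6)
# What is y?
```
Call trace:
iter(k=6, prod=1)
  iter(k=5, prod=6)
    iter(k=4, prod=30)
      iter(k=3, prod=120)
        iter(k=2, prod=360)
          iter(k=1, prod=720)
          -> return 720
        -> return 720
      -> return 720
    -> return 720
  -> return 720
-> return 720

Final answer: 720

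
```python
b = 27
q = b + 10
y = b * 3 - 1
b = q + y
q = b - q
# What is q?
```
Trace:
  b=27
  b=27, q=37
  b=27, q=37, y=80
  b=117, q=37, y=80
  b=117, q=80, y=80

Final answer: 80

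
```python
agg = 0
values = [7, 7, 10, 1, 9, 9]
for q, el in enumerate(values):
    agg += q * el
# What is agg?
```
Trace:
  agg=0
  agg=0, q=0, el=7
  agg=7, q=1, el=7
  agg=27, q=2, el=10
  agg=30, q=3, el=1
  agg=66, q=4, el=9
  agg=111, q=5, el=9

Final answer: 111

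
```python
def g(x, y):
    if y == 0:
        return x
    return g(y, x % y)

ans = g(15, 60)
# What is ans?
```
Call trace:
g(x=15, y=60)
  g(x=60, y=15)
    g(x=15, y=0)
    -> return 15
  -> return 15
-> return 15

Final answer: 15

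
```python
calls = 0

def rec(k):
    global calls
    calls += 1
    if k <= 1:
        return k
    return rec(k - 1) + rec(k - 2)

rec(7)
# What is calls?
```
Call trace (a repeated sub-call is expanded the first time; later identical calls just restate its return value):
rec(k=7)
  rec(k=6)
    rec(k=5)
      rec(k=4)
        rec(k=3)
          rec(k=2)
            rec(k=1)
            -> return 1
            rec(k=0)
            -> return 0
          -> return 1
          rec(k=1)
          -> return 1
        -> return 2
        rec(k=2) -> return 1  (same call as traced above)
      -> return 3
      rec(k=3) -> return 2  (same call as traced above)
    -> return 5
    rec(k=4) -> return 3  (same call as traced above)
  -> return 8
  rec(k=5) -> return 5  (same call as traced above)
-> return 13

calls is incremented once per call, so count the calls in each subtree. Let C(k) = number of calls made by rec(k).
C(0) = C(1) = 1 (base case, no recursion); C(k) = 1 + C(k - 1) + C(k - 2) otherwise.
C(2) = 1 + C(1) + C(0) = 1 + 1 + 1 = 3
C(3) = 1 + C(2) + C(1) = 1 + 3 + 1 = 5
C(4) = 1 + C(3) + C(2) = 1 + 5 + 3 = 9
C(5) = 1 + C(4) + C(3) = 1 + 9 + 5 = 15
C(6) = 1 + C(5) + C(4) = 1 + 15 + 9 = 25
C(7) = 1 + C(6) + C(5) = 1 + 25 + 15 = 41
calls = C(7) = 41

Final answer: 41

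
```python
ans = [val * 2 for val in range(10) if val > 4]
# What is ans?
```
Trace:
  val=0
  val=1
  val=2
  val=3
  val=4
  val=5
  val=6
  val=7
  val=8
  val=9
  ans=[10, 12, 14, 16, 18]

Final answer: [10, 12, 14, 16, 18]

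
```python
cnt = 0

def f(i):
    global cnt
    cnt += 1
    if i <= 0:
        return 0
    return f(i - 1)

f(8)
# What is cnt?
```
Call trace:
f(i=8)
  f(i=7)
    f(i=6)
      f(i=5)
        f(i=4)
          f(i=3)
            f(i=2)
              f(i=1)
                f(i=0)
                -> return 0
              -> return 0
            -> return 0
          -> return 0
        -> return 0
      -> return 0
    -> return 0
  -> return 0
-> return 0

cnt is incremented once per call. f is entered once for each i = 8, 7, 6, 5, 4, 3, 2, 1, 0 (the i <= 0 call returns without recursing), i.e. 8 + 1 calls.
cnt = 9

Final answer: 9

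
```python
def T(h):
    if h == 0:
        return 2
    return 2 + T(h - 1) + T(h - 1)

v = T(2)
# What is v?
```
Call trace (a repeated sub-call is expanded the first time; later identical calls just restate its return value):
T(h=2)
  T(h=1)
    T(h=0)
    -> return 2
    T(h=0)
    -> return 2
  -> return 6
  T(h=1) -> return 6  (same call as traced above)
-> return 14

Final answer: 14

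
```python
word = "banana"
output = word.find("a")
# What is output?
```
Trace:
  word='banana'
  word='banana', output=1

Final answer: 1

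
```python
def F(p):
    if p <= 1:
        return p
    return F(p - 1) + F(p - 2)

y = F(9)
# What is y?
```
Call trace (a repeated sub-call is expanded the first time; later identical calls just restate its return value):
F(p=9)
  F(p=8)
    F(p=7)
      F(p=6)
        F(p=5)
          F(p=4)
            F(p=3)
              F(p=2)
                F(p=1)
                -> return 1
                F(p=0)
                -> return 0
              -> return 1
              F(p=1)
              -> return 1
            -> return 2
            F(p=2) -> return 1  (same call as traced above)
          -> return 3
          F(p=3) -> return 2  (same call as traced above)
        -> return 5
        F(p=4) -> return 3  (same call as traced above)
      -> return 8
      F(p=5) -> return 5  (same call as traced above)
    -> return 13
    F(p=6) -> return 8  (same call as traced above)
  -> return 21
  F(p=7) -> return 13  (same call as traced above)
-> return 34

Final answer: 34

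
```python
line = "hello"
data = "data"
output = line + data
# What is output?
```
Trace:
  line='hello'
  line='hello', data='data'
  line='hello', data='data', output='hellodata'

Final answer: 'hellodata'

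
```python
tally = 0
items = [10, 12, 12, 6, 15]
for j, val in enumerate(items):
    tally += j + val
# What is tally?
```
Trace:
  tally=0
  tally=10, j=0, val=10
  tally=23, j=1, val=12
  tally=37, j=2, val=12
  tally=46, j=3, val=6
  tally=65, j=4, val=15

Final answer: 65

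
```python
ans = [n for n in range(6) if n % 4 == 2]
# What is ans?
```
Trace:
  n=0
  n=1
  n=2
  n=3
  n=4
  n=5
  ans=[2]

Final answer: [2]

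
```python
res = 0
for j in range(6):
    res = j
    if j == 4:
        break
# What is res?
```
Trace:
  res=0
  res=0, j=0
  res=1, j=1
  res=2, j=2
  res=3, j=3
  res=4, j=4

Final answer: 4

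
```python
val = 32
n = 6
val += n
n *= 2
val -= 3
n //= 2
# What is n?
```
Trace:
  val=32
  val=32, n=6
  val=38, n=6
  val=38, n=12
  val=35, n=12
  val=35, n=6

Final answer: 6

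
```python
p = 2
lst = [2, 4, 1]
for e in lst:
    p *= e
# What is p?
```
Trace:
  p=2
  p=4, e=2
  p=16, e=4
  p=16, e=1

Final answer: 16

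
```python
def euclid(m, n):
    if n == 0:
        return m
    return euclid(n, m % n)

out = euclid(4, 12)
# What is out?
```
Call trace:
euclid(m=4, n=12)
  euclid(m=12, n=4)
    euclid(m=4, n=0)
    -> return 4
  -> return 4
-> return 4

Final answer: 4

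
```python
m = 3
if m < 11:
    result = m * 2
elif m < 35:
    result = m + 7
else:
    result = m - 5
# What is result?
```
Trace:
  m=3
  m=3, result=6

Final answer: 6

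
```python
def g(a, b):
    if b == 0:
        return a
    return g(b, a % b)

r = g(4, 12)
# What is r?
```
Call trace:
g(a=4, b=12)
  g(a=12, b=4)
    g(a=4, b=0)
    -> return 4
  -> return 4
-> return 4

Final answer: 4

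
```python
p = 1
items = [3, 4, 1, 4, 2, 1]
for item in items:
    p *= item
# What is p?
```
Trace:
  p=1
  p=3, item=3
  p=12, item=4
  p=12, item=1
  p=48, item=4
  p=96, item=2
  p=96, item=1

Final answer: 96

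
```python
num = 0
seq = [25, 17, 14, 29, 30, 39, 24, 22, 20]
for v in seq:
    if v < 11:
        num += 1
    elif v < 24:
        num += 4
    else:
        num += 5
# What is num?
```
Trace:
  num=0
  num=5, v=25
  num=9, v=17
  num=13, v=14
  num=18, v=29
  num=23, v=30
  num=28, v=39
  num=33, v=24
  num=37, v=22
  num=41, v=20

Final answer: 41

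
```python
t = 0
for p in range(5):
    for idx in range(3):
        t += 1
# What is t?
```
Trace:
  t=0
  t=1, p=0, idx=0
  t=2, p=0, idx=1
  t=3, p=0, idx=2
  t=4, p=1, idx=0
  t=5, p=1, idx=1
  t=6, p=1, idx=2
  t=7, p=2, idx=0
  t=8, p=2, idx=1
  t=9, p=2, idx=2
  t=10, p=3, idx=0
  t=11, p=3, idx=1
  t=12, p=3, idx=2
  t=13, p=4, idx=0
  t=14, p=4, idx=1
  t=15, p=4, idx=2

Final answer: 15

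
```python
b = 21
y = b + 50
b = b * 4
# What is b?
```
Trace:
  b=21
  b=21, y=71
  b=84, y=71

Final answer: 84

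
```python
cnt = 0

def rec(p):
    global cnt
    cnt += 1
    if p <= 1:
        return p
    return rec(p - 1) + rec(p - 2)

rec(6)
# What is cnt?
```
Call trace (a repeated sub-call is expanded the first time; later identical calls just restate its return value):
rec(p=6)
  rec(p=5)
    rec(p=4)
      rec(p=3)
        rec(p=2)
          rec(p=1)
          -> return 1
          rec(p=0)
          -> return 0
        -> return 1
        rec(p=1)
        -> return 1
      -> return 2
      rec(p=2) -> return 1  (same call as traced above)
    -> return 3
    rec(p=3) -> return 2  (same call as traced above)
  -> return 5
  rec(p=4) -> return 3  (same call as traced above)
-> return 8

cnt is incremented once per call, so count the calls in each subtree. Let C(p) = number of calls made by rec(p).
C(0) = C(1) = 1 (base case, no recursion); C(p) = 1 + C(p - 1) + C(p - 2) otherwise.
C(2) = 1 + C(1) + C(0) = 1 + 1 + 1 = 3
C(3) = 1 + C(2) + C(1) = 1 + 3 + 1 = 5
C(4) = 1 + C(3) + C(2) = 1 + 5 + 3 = 9
C(5) = 1 + C(4) + C(3) = 1 + 9 + 5 = 15
C(6) = 1 + C(5) + C(4) = 1 + 15 + 9 = 25
cnt = C(6) = 25

Final answer: 25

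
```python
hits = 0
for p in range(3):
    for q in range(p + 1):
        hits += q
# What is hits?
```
Trace:
  hits=0
  hits=0, p=0, q=0
  hits=0, p=1, q=0
  hits=1, p=1, q=1
  hits=1, p=2, q=0
  hits=2, p=2, q=1
  hits=4, p=2, q=2

Final answer: 4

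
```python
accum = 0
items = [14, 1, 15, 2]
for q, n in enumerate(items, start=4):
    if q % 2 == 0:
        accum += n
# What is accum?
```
Trace:
  accum=0
  accum=14, q=4, n=14
  accum=14, q=5, n=1
  accum=29, q=6, n=15
  accum=29, q=7, n=2

Final answer: 29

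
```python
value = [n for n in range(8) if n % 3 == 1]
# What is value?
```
Trace:
  n=0
  n=1
  n=2
  n=3
  n=4
  n=5
  n=6
  n=7
  value=[1, 4, 7]

Final answer: [1, 4, 7]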